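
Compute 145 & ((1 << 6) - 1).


145 & 63 = 17

17


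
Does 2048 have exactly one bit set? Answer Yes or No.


0b100000000000. Only one bit set => Yes

Yes


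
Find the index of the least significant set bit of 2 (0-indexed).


0b10. Lowest set bit at position 1

1


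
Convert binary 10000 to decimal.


10000 in decimal = 16

16


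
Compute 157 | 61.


0b10011101 | 0b111101 = 0b10111101 = 189

189


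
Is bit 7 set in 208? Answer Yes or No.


0b11010000, bit 7 = 1. Yes

Yes


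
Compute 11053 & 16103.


0b10101100101101 & 0b11111011100111 = 0b10101000100101 = 10789

10789


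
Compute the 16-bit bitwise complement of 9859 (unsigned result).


~0b10011010000011 = 0b1101100101111100 = 55676 (16-bit unsigned)

55676


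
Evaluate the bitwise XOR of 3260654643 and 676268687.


0b11000010010110011010010000110011 ^ 0b101000010011110000101010001111 = 0b11101010000101101010111010111100 = 3927355068

3927355068


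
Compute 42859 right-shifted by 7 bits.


0b1010011101101011 >> 7 = 0b101001110 = 334

334


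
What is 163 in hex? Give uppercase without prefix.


163 = A3 hex

A3


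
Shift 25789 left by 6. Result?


0b110010010111101 << 6 = 0b110010010111101000000 = 1650496

1650496


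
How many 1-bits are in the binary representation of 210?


0b11010010 has 4 set bits

4


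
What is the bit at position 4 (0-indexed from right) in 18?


0b10010, position 4 = 1

1


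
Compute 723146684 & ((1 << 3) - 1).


723146684 & 7 = 4

4


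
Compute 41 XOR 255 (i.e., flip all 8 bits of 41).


41 ^ 255 = 214

214


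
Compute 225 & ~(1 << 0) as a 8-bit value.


225 & ~(1 << 0) = 224

224


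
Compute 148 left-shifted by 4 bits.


0b10010100 << 4 = 0b100101000000 = 2368

2368


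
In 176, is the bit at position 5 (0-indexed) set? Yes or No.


0b10110000, bit 5 = 1. Yes

Yes


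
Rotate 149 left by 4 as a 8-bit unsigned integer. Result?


Rotate 0b10010101 left by 4 (8-bit) = 0b1011001 = 89

89


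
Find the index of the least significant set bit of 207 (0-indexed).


0b11001111. Lowest set bit at position 0

0


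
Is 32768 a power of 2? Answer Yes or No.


0b1000000000000000. Only one bit set => Yes

Yes


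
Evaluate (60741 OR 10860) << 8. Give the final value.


Step 1: 60741 | 10860 = 61293
Step 2: 61293 << 8 = 15691008

15691008


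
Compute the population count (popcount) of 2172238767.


0b10000001011110011011101110101111 has 19 set bits

19


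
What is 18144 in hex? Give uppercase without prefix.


18144 = 46E0 hex

46E0


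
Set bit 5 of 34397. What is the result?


34397 | (1 << 5) = 34397 | 32 = 34429

34429


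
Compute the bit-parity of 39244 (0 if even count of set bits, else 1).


0b1001100101001100 has 7 ones => parity 1

1


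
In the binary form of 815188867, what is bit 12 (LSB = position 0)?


0b110000100101101100101110000011, position 12 = 0

0


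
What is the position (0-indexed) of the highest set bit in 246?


0b11110110. Highest set bit at position 7

7


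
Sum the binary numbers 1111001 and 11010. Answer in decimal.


1111001 + 11010 = 10010011 = 147

147


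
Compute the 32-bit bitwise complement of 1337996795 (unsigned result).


~0b1001111110000000011010111111011 = 0b10110000001111111100101000000100 = 2956970500 (32-bit unsigned)

2956970500


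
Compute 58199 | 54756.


0b1110001101010111 | 0b1101010111100100 = 0b1111011111110111 = 63479

63479


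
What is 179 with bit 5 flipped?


179 ^ (1 << 5) = 179 ^ 32 = 147

147


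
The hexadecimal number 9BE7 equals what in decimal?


9BE7 hex = 39911 decimal

39911


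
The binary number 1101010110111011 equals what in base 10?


1101010110111011 in decimal = 54715

54715


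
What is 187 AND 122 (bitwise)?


0b10111011 & 0b1111010 = 0b111010 = 58

58


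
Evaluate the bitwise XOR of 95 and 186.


0b1011111 ^ 0b10111010 = 0b11100101 = 229

229


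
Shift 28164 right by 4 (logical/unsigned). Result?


0b110111000000100 >> 4 = 0b11011100000 = 1760

1760


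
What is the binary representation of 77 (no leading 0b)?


77 = 1001101 in binary

1001101


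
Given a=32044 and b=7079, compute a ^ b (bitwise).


32044 ^ 7079 = 26251

26251


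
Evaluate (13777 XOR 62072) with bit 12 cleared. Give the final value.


Step 1: 13777 ^ 62072 = 51113
Step 2: 51113 & ~(1 << 12) = 51113

51113


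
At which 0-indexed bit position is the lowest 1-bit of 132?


0b10000100. Lowest set bit at position 2

2


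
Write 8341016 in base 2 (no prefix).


8341016 = 11111110100011000011000 in binary

11111110100011000011000


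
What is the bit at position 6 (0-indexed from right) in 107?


0b1101011, position 6 = 1

1


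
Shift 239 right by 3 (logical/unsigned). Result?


0b11101111 >> 3 = 0b11101 = 29

29


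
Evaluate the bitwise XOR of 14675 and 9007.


0b11100101010011 ^ 0b10001100101111 = 0b1101001111100 = 6780

6780


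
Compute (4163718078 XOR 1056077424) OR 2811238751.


Step 1: 4163718078 ^ 1056077424 = 3336519118
Step 2: 3336519118 | 2811238751 = 3890167263

3890167263


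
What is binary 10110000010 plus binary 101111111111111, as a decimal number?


10110000010 + 101111111111111 = 110010110000001 = 25985

25985


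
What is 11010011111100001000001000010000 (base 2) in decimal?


11010011111100001000001000010000 in decimal = 3555754512

3555754512


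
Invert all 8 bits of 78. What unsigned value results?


78 ^ 255 = 177

177


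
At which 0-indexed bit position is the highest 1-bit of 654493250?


0b100111000000101100011001000010. Highest set bit at position 29

29


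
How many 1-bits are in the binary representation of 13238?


0b11001110110110 has 9 set bits

9


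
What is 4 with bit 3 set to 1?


4 | (1 << 3) = 4 | 8 = 12

12


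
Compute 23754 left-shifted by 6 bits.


0b101110011001010 << 6 = 0b101110011001010000000 = 1520256

1520256


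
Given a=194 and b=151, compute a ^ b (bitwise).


194 ^ 151 = 85

85


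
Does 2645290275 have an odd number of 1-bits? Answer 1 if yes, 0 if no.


0b10011101101010111110110100100011 has 19 ones => parity 1

1


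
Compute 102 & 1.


0b1100110 & 0b1 = 0b0 = 0

0


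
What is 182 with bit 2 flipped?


182 ^ (1 << 2) = 182 ^ 4 = 178

178


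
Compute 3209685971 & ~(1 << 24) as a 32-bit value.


3209685971 & ~(1 << 24) = 3192908755

3192908755


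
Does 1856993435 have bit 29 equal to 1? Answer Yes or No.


0b1101110101011110111100010011011, bit 29 = 1. Yes

Yes


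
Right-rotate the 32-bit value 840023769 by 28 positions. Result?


Rotate 0b110010000100011011111011011001 right by 28 (32-bit) = 0b100001000110111110110110010011 = 555478419

555478419


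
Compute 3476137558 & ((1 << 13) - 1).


3476137558 & 8191 = 1622

1622


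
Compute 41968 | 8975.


0b1010001111110000 | 0b10001100001111 = 0b1010001111111111 = 41983

41983


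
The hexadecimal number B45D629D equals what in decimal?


B45D629D hex = 3026018973 decimal

3026018973


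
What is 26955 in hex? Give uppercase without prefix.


26955 = 694B hex

694B


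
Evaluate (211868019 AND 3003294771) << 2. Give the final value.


Step 1: 211868019 & 3003294771 = 32819
Step 2: 32819 << 2 = 131276

131276


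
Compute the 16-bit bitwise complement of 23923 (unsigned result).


~0b101110101110011 = 0b1010001010001100 = 41612 (16-bit unsigned)

41612


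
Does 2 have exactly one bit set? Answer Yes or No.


0b10. Only one bit set => Yes

Yes


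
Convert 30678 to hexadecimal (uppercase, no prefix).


30678 = 77D6 hex

77D6


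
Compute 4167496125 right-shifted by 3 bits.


0b11111000011001101111000110111101 >> 3 = 0b11111000011001101111000110111 = 520937015

520937015


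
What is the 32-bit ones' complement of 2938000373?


2938000373 ^ 4294967295 = 1356966922

1356966922


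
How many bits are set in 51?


0b110011 has 4 set bits

4


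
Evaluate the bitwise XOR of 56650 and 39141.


0b1101110101001010 ^ 0b1001100011100101 = 0b100010110101111 = 17839

17839


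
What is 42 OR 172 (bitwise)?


0b101010 | 0b10101100 = 0b10101110 = 174

174


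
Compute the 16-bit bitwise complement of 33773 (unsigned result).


~0b1000001111101101 = 0b111110000010010 = 31762 (16-bit unsigned)

31762


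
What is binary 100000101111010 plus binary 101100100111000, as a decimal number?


100000101111010 + 101100100111000 = 1001101010110010 = 39602

39602


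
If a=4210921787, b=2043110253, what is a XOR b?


4210921787 ^ 2043110253 = 2201678422

2201678422


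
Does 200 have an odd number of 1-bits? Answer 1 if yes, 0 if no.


0b11001000 has 3 ones => parity 1

1


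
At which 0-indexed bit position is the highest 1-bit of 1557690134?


0b1011100110110000111011100010110. Highest set bit at position 30

30


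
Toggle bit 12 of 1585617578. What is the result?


1585617578 ^ (1 << 12) = 1585617578 ^ 4096 = 1585613482

1585613482


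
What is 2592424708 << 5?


0b10011010100001010100001100000100 << 5 = 0b1001101010000101010000110000010000000 = 82957590656

82957590656


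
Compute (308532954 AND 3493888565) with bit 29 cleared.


Step 1: 308532954 & 3493888565 = 272663056
Step 2: 272663056 & ~(1 << 29) = 272663056

272663056


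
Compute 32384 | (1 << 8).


32384 | (1 << 8) = 32384 | 256 = 32640

32640


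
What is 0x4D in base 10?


4D hex = 77 decimal

77


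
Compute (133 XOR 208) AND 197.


Step 1: 133 ^ 208 = 85
Step 2: 85 & 197 = 69

69


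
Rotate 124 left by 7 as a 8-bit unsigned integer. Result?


Rotate 0b1111100 left by 7 (8-bit) = 0b111110 = 62

62


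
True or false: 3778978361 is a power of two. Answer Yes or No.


0b11100001001111101010001000111001. Multiple bits set => No

No


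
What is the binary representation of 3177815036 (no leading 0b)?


3177815036 = 10111101011010011001101111111100 in binary

10111101011010011001101111111100


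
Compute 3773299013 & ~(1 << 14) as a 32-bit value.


3773299013 & ~(1 << 14) = 3773282629

3773282629


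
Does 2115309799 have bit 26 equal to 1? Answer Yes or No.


0b1111110000101010001000011100111, bit 26 = 1. Yes

Yes


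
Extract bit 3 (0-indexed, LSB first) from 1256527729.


0b1001010111001010001011101110001, position 3 = 0

0


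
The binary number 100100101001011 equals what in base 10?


100100101001011 in decimal = 18763

18763


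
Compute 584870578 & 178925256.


0b100010110111000110101010110010 & 0b1010101010100010111011001000 = 0b10100010000010101010000000 = 42478208

42478208


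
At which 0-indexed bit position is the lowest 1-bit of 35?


0b100011. Lowest set bit at position 0

0


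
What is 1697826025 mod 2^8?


1697826025 & 255 = 233

233


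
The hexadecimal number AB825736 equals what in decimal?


AB825736 hex = 2877445942 decimal

2877445942


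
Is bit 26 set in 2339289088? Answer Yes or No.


0b10001011011011101011100000000000, bit 26 = 0. No

No


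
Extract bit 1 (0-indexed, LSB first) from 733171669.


0b101011101100110100111111010101, position 1 = 0

0


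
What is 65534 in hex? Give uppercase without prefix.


65534 = FFFE hex

FFFE


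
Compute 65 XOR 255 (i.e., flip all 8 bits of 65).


65 ^ 255 = 190

190


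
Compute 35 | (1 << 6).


35 | (1 << 6) = 35 | 64 = 99

99


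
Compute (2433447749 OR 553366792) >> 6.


Step 1: 2433447749 | 553366792 = 2986080077
Step 2: 2986080077 >> 6 = 46657501

46657501


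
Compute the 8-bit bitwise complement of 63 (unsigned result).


~0b111111 = 0b11000000 = 192 (8-bit unsigned)

192


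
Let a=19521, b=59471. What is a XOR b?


19521 ^ 59471 = 41998

41998


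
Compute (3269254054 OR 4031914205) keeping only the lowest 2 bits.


Step 1: 3269254054 | 4031914205 = 4074699775
Step 2: 4074699775 & 3 = 3

3


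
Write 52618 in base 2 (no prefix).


52618 = 1100110110001010 in binary

1100110110001010


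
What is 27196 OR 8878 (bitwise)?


0b110101000111100 | 0b10001010101110 = 0b110101010111110 = 27326

27326


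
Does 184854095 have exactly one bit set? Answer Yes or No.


0b1011000001001010011001001111. Multiple bits set => No

No


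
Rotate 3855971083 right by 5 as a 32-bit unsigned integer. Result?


Rotate 0b11100101110101010111001100001011 right by 5 (32-bit) = 0b1011111001011101010101110011000 = 1596894104

1596894104


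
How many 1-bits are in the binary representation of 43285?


0b1010100100010101 has 7 set bits

7


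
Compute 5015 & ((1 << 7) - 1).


5015 & 127 = 23

23


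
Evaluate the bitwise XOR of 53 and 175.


0b110101 ^ 0b10101111 = 0b10011010 = 154

154


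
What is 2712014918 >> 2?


0b10100001101001100001000001000110 >> 2 = 0b101000011010011000010000010001 = 678003729

678003729


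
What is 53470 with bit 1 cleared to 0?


53470 & ~(1 << 1) = 53468

53468


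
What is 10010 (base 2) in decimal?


10010 in decimal = 18

18


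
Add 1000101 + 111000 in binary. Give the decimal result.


1000101 + 111000 = 1111101 = 125

125


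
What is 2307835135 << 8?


0b10001001100011101100010011111111 << 8 = 0b1000100110001110110001001111111100000000 = 590805794560

590805794560


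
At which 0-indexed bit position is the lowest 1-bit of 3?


0b11. Lowest set bit at position 0

0


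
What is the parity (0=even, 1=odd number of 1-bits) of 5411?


0b1010100100011 has 6 ones => parity 0

0


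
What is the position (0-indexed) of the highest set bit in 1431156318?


0b1010101010011011011011001011110. Highest set bit at position 30

30


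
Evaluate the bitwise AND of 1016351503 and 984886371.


0b111100100101000100101100001111 & 0b111010101101000010110001100011 = 0b111000100101000000100000000011 = 949225475

949225475


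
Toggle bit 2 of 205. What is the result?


205 ^ (1 << 2) = 205 ^ 4 = 201

201


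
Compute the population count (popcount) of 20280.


0b100111100111000 has 8 set bits

8


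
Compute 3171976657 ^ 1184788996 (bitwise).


0b10111101000100001000010111010001 ^ 0b1000110100111100111001000000100 = 0b11111011100011101111011111010101 = 4220450773

4220450773


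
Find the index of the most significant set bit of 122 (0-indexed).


0b1111010. Highest set bit at position 6

6


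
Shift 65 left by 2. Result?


0b1000001 << 2 = 0b100000100 = 260

260


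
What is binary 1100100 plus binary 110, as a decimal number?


1100100 + 110 = 1101010 = 106

106


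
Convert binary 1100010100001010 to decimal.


1100010100001010 in decimal = 50442

50442


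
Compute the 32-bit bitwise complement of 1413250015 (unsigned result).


~0b1010100001111000111101111011111 = 0b10101011110000111000010000100000 = 2881717280 (32-bit unsigned)

2881717280


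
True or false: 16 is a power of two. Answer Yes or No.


0b10000. Only one bit set => Yes

Yes


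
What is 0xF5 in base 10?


F5 hex = 245 decimal

245


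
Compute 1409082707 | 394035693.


0b1010011111111001110010101010011 | 0b10111011111001000000111101101 = 0b1010111111111001110010111111111 = 1476191743

1476191743


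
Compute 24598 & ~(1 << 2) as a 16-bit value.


24598 & ~(1 << 2) = 24594

24594


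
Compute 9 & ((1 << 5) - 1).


9 & 31 = 9

9


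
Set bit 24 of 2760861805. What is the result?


2760861805 | (1 << 24) = 2760861805 | 16777216 = 2777639021

2777639021


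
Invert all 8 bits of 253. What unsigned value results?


253 ^ 255 = 2

2


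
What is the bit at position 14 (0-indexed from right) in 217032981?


0b1100111011111010100100010101, position 14 = 0

0


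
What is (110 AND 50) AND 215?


Step 1: 110 & 50 = 34
Step 2: 34 & 215 = 2

2


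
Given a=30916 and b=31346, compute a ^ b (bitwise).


30916 ^ 31346 = 694

694


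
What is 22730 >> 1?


0b101100011001010 >> 1 = 0b10110001100101 = 11365

11365


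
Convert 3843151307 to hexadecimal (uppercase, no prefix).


3843151307 = E511D5CB hex

E511D5CB


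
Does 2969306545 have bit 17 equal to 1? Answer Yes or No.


0b10110000111111000000010110110001, bit 17 = 0. No

No


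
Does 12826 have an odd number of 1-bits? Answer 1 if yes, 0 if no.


0b11001000011010 has 6 ones => parity 0

0


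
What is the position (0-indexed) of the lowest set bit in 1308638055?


0b1001110000000000011101101100111. Lowest set bit at position 0

0


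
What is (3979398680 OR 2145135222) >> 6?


Step 1: 3979398680 | 2145135222 = 4294766206
Step 2: 4294766206 >> 6 = 67105721

67105721


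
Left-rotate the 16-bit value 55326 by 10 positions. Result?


Rotate 0b1101100000011110 left by 10 (16-bit) = 0b111101101100000 = 31584

31584


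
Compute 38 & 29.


0b100110 & 0b11101 = 0b100 = 4

4


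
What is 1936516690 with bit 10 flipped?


1936516690 ^ (1 << 10) = 1936516690 ^ 1024 = 1936515666

1936515666


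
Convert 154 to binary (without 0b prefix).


154 = 10011010 in binary

10011010


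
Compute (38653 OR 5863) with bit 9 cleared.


Step 1: 38653 | 5863 = 38655
Step 2: 38655 & ~(1 << 9) = 38143

38143


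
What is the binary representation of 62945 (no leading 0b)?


62945 = 1111010111100001 in binary

1111010111100001


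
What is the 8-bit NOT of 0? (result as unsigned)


~0b0 = 0b11111111 = 255 (8-bit unsigned)

255


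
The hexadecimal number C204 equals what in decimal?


C204 hex = 49668 decimal

49668


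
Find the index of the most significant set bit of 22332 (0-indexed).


0b101011100111100. Highest set bit at position 14

14


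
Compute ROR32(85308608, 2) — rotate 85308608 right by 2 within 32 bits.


Rotate 0b101000101011011010011000000 right by 2 (32-bit) = 0b1010001010110110100110000 = 21327152

21327152


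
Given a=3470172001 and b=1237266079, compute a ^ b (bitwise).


3470172001 ^ 1237266079 = 2271851006

2271851006


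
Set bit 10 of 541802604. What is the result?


541802604 | (1 << 10) = 541802604 | 1024 = 541803628

541803628


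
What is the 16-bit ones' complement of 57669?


57669 ^ 65535 = 7866

7866


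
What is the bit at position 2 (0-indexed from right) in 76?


0b1001100, position 2 = 1

1


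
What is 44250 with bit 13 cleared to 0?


44250 & ~(1 << 13) = 36058

36058


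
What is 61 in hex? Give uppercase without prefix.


61 = 3D hex

3D


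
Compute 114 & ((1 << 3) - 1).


114 & 7 = 2

2


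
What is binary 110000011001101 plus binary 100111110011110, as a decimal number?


110000011001101 + 100111110011110 = 1011000001101011 = 45163

45163


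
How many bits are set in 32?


0b100000 has 1 set bits

1


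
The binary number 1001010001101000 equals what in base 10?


1001010001101000 in decimal = 37992

37992


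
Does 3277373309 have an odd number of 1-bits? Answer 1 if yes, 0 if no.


0b11000011010110001011111101111101 has 20 ones => parity 0

0


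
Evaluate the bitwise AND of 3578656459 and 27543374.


0b11010101010011011111011011001011 & 0b1101001000100011101001110 = 0b1000001000100011001001010 = 17057354

17057354


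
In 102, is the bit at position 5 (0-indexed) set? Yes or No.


0b1100110, bit 5 = 1. Yes

Yes


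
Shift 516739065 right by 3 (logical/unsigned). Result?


0b11110110011001100111111111001 >> 3 = 0b11110110011001100111111111 = 64592383

64592383


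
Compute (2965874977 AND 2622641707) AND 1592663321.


Step 1: 2965874977 & 2622641707 = 2420244513
Step 2: 2420244513 & 1592663321 = 272760833

272760833


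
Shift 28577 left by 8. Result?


0b110111110100001 << 8 = 0b11011111010000100000000 = 7315712

7315712


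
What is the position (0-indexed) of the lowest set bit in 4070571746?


0b11110010100111111111111011100010. Lowest set bit at position 1

1


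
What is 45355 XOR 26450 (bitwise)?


0b1011000100101011 ^ 0b110011101010010 = 0b1101011001111001 = 54905

54905


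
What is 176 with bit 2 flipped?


176 ^ (1 << 2) = 176 ^ 4 = 180

180


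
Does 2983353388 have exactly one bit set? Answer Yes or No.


0b10110001110100100101110000101100. Multiple bits set => No

No


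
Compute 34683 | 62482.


0b1000011101111011 | 0b1111010000010010 = 0b1111011101111011 = 63355

63355


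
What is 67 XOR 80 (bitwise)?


0b1000011 ^ 0b1010000 = 0b10011 = 19

19


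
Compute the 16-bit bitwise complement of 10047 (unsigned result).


~0b10011100111111 = 0b1101100011000000 = 55488 (16-bit unsigned)

55488


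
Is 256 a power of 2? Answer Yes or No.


0b100000000. Only one bit set => Yes

Yes


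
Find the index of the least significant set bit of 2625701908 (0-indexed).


0b10011100100000010000100000010100. Lowest set bit at position 2

2


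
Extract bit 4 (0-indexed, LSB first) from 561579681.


0b100001011110010000011010100001, position 4 = 0

0


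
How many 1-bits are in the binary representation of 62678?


0b1111010011010110 has 10 set bits

10


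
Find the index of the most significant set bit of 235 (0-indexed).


0b11101011. Highest set bit at position 7

7


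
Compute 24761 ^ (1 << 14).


24761 ^ (1 << 14) = 24761 ^ 16384 = 8377

8377


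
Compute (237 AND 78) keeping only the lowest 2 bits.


Step 1: 237 & 78 = 76
Step 2: 76 & 3 = 0

0


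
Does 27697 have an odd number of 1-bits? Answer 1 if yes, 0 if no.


0b110110000110001 has 7 ones => parity 1

1


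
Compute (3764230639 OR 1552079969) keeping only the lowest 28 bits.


Step 1: 3764230639 | 1552079969 = 4242529775
Step 2: 4242529775 & 268435455 = 215997935

215997935


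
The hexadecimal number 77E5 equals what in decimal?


77E5 hex = 30693 decimal

30693


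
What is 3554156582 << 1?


0b11010011110110000010000000100110 << 1 = 0b110100111101100000100000001001100 = 7108313164

7108313164


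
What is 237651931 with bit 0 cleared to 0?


237651931 & ~(1 << 0) = 237651930

237651930


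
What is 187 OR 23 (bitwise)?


0b10111011 | 0b10111 = 0b10111111 = 191

191


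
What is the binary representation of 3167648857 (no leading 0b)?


3167648857 = 10111100110011100111110001011001 in binary

10111100110011100111110001011001


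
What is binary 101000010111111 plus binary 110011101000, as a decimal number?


101000010111111 + 110011101000 = 101110110100111 = 23975

23975


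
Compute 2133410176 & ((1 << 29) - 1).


2133410176 & 536870911 = 522797440

522797440


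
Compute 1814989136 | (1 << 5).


1814989136 | (1 << 5) = 1814989136 | 32 = 1814989168

1814989168


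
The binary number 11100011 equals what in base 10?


11100011 in decimal = 227

227


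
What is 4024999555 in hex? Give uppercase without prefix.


4024999555 = EFE89E83 hex

EFE89E83


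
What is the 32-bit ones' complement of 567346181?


567346181 ^ 4294967295 = 3727621114

3727621114


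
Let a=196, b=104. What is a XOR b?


196 ^ 104 = 172

172


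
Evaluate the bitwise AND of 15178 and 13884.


0b11101101001010 & 0b11011000111100 = 0b11001000001000 = 12808

12808


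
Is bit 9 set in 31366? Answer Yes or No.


0b111101010000110, bit 9 = 1. Yes

Yes


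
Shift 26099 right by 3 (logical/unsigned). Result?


0b110010111110011 >> 3 = 0b110010111110 = 3262

3262


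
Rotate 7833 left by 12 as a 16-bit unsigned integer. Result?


Rotate 0b1111010011001 left by 12 (16-bit) = 0b1001000111101001 = 37353

37353


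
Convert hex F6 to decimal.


F6 hex = 246 decimal

246


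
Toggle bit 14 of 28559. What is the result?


28559 ^ (1 << 14) = 28559 ^ 16384 = 12175

12175


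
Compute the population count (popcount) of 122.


0b1111010 has 5 set bits

5


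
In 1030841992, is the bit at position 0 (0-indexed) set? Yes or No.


0b111101011100010110011010001000, bit 0 = 0. No

No


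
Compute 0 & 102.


0b0 & 0b1100110 = 0b0 = 0

0


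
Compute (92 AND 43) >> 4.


Step 1: 92 & 43 = 8
Step 2: 8 >> 4 = 0

0


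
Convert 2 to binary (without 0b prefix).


2 = 10 in binary

10


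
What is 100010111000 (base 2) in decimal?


100010111000 in decimal = 2232

2232


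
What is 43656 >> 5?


0b1010101010001000 >> 5 = 0b10101010100 = 1364

1364


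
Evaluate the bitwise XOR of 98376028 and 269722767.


0b101110111010001100101011100 ^ 0b10000000100111010010010001111 = 0b10101110011101011110111010011 = 365870547

365870547


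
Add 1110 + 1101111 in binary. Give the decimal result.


1110 + 1101111 = 1111101 = 125

125


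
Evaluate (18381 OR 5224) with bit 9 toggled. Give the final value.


Step 1: 18381 | 5224 = 22509
Step 2: 22509 ^ (1 << 9) = 22509 ^ 512 = 21997

21997


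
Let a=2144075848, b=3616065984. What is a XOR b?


2144075848 ^ 3616065984 = 2823080328

2823080328


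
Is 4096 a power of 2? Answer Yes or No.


0b1000000000000. Only one bit set => Yes

Yes


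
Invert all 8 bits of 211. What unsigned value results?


211 ^ 255 = 44

44


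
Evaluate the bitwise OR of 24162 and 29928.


0b101111001100010 | 0b111010011101000 = 0b111111011101010 = 32490

32490


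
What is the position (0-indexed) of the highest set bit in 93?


0b1011101. Highest set bit at position 6

6


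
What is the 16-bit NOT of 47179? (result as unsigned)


~0b1011100001001011 = 0b100011110110100 = 18356 (16-bit unsigned)

18356


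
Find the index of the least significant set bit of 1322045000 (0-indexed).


0b1001110110011001100111001001000. Lowest set bit at position 3

3


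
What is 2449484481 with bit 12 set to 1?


2449484481 | (1 << 12) = 2449484481 | 4096 = 2449488577

2449488577


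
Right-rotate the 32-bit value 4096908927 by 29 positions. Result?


Rotate 0b11110100001100011101111001111111 right by 29 (32-bit) = 0b10100001100011101111001111111111 = 2710500351

2710500351


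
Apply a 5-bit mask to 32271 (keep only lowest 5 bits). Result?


32271 & 31 = 15

15


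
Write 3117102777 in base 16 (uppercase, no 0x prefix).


3117102777 = B9CB36B9 hex

B9CB36B9


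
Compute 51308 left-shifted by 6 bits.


0b1100100001101100 << 6 = 0b1100100001101100000000 = 3283712

3283712


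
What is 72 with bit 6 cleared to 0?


72 & ~(1 << 6) = 8

8


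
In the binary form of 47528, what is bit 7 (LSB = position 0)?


0b1011100110101000, position 7 = 1

1


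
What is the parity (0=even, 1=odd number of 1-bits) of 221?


0b11011101 has 6 ones => parity 0

0


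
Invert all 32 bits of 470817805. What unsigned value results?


470817805 ^ 4294967295 = 3824149490

3824149490


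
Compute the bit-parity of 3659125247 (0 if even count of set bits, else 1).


0b11011010000110011101000111111111 has 20 ones => parity 0

0


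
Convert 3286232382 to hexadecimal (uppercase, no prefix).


3286232382 = C3DFED3E hex

C3DFED3E


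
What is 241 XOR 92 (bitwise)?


0b11110001 ^ 0b1011100 = 0b10101101 = 173

173


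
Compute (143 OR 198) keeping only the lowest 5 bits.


Step 1: 143 | 198 = 207
Step 2: 207 & 31 = 15

15


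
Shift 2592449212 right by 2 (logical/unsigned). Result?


0b10011010100001011010001010111100 >> 2 = 0b100110101000010110100010101111 = 648112303

648112303


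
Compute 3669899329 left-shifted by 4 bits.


0b11011010101111100011100001000001 << 4 = 0b110110101011111000111000010000010000 = 58718389264

58718389264


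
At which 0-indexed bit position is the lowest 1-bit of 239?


0b11101111. Lowest set bit at position 0

0


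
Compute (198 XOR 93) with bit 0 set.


Step 1: 198 ^ 93 = 155
Step 2: 155 | (1 << 0) = 155 | 1 = 155

155


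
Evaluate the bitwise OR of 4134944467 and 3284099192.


0b11110110011101100011111011010011 | 0b11000011101111110110000001111000 = 0b11110111111111110111111011111011 = 4160716539

4160716539


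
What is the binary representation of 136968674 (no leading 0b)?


136968674 = 1000001010011111100111100010 in binary

1000001010011111100111100010


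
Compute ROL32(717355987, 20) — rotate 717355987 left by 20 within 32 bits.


Rotate 0b101010110000011111101111010011 left by 20 (32-bit) = 0b10111101001100101010110000011111 = 3174214687

3174214687


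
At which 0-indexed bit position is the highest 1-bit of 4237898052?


0b11111100100110010011000101000100. Highest set bit at position 31

31


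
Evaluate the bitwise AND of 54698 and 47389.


0b1101010110101010 & 0b1011100100011101 = 0b1001000100001000 = 37128

37128


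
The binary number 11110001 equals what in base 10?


11110001 in decimal = 241

241


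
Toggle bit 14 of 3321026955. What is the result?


3321026955 ^ (1 << 14) = 3321026955 ^ 16384 = 3321010571

3321010571


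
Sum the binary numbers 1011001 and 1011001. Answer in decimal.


1011001 + 1011001 = 10110010 = 178

178


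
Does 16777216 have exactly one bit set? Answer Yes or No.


0b1000000000000000000000000. Only one bit set => Yes

Yes


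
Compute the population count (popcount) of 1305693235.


0b1001101110100110100110000110011 has 16 set bits

16


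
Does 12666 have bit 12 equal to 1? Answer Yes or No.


0b11000101111010, bit 12 = 1. Yes

Yes


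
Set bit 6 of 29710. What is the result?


29710 | (1 << 6) = 29710 | 64 = 29774

29774


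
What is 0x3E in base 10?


3E hex = 62 decimal

62


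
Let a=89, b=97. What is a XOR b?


89 ^ 97 = 56

56


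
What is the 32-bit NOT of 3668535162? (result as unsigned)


~0b11011010101010010110011101111010 = 0b100101010101101001100010000101 = 626432133 (32-bit unsigned)

626432133


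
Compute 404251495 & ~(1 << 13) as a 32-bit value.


404251495 & ~(1 << 13) = 404243303

404243303


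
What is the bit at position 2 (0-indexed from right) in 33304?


0b1000001000011000, position 2 = 0

0


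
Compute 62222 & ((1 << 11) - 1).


62222 & 2047 = 782

782


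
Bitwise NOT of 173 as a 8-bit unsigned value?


~0b10101101 = 0b1010010 = 82 (8-bit unsigned)

82


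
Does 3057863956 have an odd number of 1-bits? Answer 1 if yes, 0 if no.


0b10110110010000110100110100010100 has 14 ones => parity 0

0


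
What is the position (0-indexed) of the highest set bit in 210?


0b11010010. Highest set bit at position 7

7


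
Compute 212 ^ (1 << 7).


212 ^ (1 << 7) = 212 ^ 128 = 84

84


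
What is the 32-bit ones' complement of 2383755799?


2383755799 ^ 4294967295 = 1911211496

1911211496


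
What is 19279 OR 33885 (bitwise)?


0b100101101001111 | 0b1000010001011101 = 0b1100111101011111 = 53087

53087


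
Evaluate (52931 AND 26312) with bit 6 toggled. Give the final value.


Step 1: 52931 & 26312 = 18112
Step 2: 18112 ^ (1 << 6) = 18112 ^ 64 = 18048

18048


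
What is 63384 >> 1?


0b1111011110011000 >> 1 = 0b111101111001100 = 31692

31692


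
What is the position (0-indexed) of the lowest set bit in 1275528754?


0b1001100000001110000011000110010. Lowest set bit at position 1

1


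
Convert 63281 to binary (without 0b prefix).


63281 = 1111011100110001 in binary

1111011100110001


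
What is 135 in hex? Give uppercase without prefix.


135 = 87 hex

87


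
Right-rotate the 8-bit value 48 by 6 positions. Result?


Rotate 0b110000 right by 6 (8-bit) = 0b11000000 = 192

192


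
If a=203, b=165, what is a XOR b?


203 ^ 165 = 110

110


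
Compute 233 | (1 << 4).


233 | (1 << 4) = 233 | 16 = 249

249


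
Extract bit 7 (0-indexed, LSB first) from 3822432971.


0b11100011110101011011001011001011, position 7 = 1

1


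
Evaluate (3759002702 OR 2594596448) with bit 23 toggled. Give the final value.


Step 1: 3759002702 | 2594596448 = 4205835886
Step 2: 4205835886 ^ (1 << 23) = 4205835886 ^ 8388608 = 4197447278

4197447278


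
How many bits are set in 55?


0b110111 has 5 set bits

5


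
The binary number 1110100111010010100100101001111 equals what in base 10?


1110100111010010100100101001111 in decimal = 1961445711

1961445711


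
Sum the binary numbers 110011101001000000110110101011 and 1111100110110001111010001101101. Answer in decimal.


110011101001000000110110101011 + 1111100110110001111010001101101 = 10110000011111010000001000011000 = 2960982552

2960982552


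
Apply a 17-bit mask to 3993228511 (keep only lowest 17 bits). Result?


3993228511 & 131071 = 120031

120031


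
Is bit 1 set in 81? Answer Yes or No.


0b1010001, bit 1 = 0. No

No


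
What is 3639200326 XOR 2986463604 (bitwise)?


0b11011000111010011100101001000110 ^ 0b10110010000000011101000101110100 = 0b1101010111010000001101100110010 = 1793596210

1793596210


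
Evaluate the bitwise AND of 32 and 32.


0b100000 & 0b100000 = 0b100000 = 32

32


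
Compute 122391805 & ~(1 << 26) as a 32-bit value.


122391805 & ~(1 << 26) = 55282941

55282941


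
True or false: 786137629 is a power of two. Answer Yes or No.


0b101110110110111000001000011101. Multiple bits set => No

No


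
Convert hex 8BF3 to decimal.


8BF3 hex = 35827 decimal

35827


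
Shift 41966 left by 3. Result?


0b1010001111101110 << 3 = 0b1010001111101110000 = 335728

335728


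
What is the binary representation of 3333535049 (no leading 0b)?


3333535049 = 11000110101100011011010101001001 in binary

11000110101100011011010101001001


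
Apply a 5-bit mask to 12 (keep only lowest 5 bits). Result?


12 & 31 = 12

12


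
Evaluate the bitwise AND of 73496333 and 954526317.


0b100011000010111011100001101 & 0b111000111001001110101001101101 = 0b11000000110001000001101 = 6316557

6316557


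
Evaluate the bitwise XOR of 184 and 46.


0b10111000 ^ 0b101110 = 0b10010110 = 150

150


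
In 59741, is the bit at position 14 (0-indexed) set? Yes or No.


0b1110100101011101, bit 14 = 1. Yes

Yes


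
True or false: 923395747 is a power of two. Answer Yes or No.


0b110111000010011110011010100011. Multiple bits set => No

No


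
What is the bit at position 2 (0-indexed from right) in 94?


0b1011110, position 2 = 1

1


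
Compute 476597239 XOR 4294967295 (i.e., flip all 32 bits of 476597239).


476597239 ^ 4294967295 = 3818370056

3818370056


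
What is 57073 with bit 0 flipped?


57073 ^ (1 << 0) = 57073 ^ 1 = 57072

57072


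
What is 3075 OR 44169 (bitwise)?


0b110000000011 | 0b1010110010001001 = 0b1010110010001011 = 44171

44171


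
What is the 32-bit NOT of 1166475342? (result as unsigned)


~0b1000101100001110000000001001110 = 0b10111010011110001111111110110001 = 3128491953 (32-bit unsigned)

3128491953


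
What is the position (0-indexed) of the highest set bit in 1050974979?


0b111110101001001001101100000011. Highest set bit at position 29

29


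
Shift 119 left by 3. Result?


0b1110111 << 3 = 0b1110111000 = 952

952


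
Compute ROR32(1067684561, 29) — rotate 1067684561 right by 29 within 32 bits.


Rotate 0b111111101000111001001011010001 right by 29 (32-bit) = 0b11111101000111001001011010001001 = 4246509193

4246509193


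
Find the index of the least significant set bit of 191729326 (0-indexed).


0b1011011011011000111010101110. Lowest set bit at position 1

1


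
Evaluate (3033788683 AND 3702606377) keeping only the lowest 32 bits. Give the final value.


Step 1: 3033788683 & 3702606377 = 2492547081
Step 2: 2492547081 & 4294967295 = 2492547081

2492547081


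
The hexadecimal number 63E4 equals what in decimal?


63E4 hex = 25572 decimal

25572


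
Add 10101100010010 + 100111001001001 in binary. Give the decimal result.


10101100010010 + 100111001001001 = 111100101011011 = 31067

31067


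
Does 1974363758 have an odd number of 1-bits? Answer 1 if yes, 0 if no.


0b1110101101011100110011001101110 has 19 ones => parity 1

1


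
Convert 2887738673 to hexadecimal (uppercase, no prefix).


2887738673 = AC1F6531 hex

AC1F6531


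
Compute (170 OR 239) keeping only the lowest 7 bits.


Step 1: 170 | 239 = 239
Step 2: 239 & 127 = 111

111


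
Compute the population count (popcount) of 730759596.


0b101011100011101000000110101100 has 14 set bits

14


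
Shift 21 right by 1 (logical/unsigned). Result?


0b10101 >> 1 = 0b1010 = 10

10


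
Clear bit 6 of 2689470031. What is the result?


2689470031 & ~(1 << 6) = 2689469967

2689469967


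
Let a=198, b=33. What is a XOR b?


198 ^ 33 = 231

231


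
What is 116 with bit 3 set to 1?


116 | (1 << 3) = 116 | 8 = 124

124


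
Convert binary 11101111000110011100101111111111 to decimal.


11101111000110011100101111111111 in decimal = 4011445247

4011445247


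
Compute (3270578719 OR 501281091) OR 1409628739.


Step 1: 3270578719 | 501281091 = 3757175647
Step 2: 3757175647 | 1409628739 = 3757439839

3757439839


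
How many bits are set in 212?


0b11010100 has 4 set bits

4


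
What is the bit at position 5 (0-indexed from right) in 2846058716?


0b10101001101000110110100011011100, position 5 = 0

0


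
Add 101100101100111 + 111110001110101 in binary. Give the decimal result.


101100101100111 + 111110001110101 = 1101010111011100 = 54748

54748


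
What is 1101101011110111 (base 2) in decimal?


1101101011110111 in decimal = 56055

56055


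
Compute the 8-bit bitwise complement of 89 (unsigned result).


~0b1011001 = 0b10100110 = 166 (8-bit unsigned)

166


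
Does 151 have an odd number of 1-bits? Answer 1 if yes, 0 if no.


0b10010111 has 5 ones => parity 1

1


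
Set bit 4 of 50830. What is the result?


50830 | (1 << 4) = 50830 | 16 = 50846

50846


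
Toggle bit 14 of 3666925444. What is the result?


3666925444 ^ (1 << 14) = 3666925444 ^ 16384 = 3666909060

3666909060


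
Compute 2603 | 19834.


0b101000101011 | 0b100110101111010 = 0b100111101111011 = 20347

20347


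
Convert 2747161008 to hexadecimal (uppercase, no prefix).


2747161008 = A3BE59B0 hex

A3BE59B0


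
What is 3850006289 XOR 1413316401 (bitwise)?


0b11100101011110100110111100010001 ^ 0b1010100001111010111111100110001 = 0b10110001010001110001000000100000 = 2974224416

2974224416


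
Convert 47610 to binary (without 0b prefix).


47610 = 1011100111111010 in binary

1011100111111010


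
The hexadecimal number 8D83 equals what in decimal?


8D83 hex = 36227 decimal

36227


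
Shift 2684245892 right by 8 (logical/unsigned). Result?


0b10011111111111100101011110000100 >> 8 = 0b100111111111111001010111 = 10485335

10485335


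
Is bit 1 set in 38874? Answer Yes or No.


0b1001011111011010, bit 1 = 1. Yes

Yes
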